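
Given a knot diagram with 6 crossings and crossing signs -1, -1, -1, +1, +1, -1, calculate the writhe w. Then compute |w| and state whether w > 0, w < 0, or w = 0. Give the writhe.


Step 1: Count positive crossings (+1).
Positive crossings: 2
Step 2: Count negative crossings (-1).
Negative crossings: 4
Step 3: Writhe = (positive) - (negative)
w = 2 - 4 = -2
Step 4: |w| = 2, and w is negative

-2


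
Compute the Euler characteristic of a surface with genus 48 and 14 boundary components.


chi = 2 - 2g - b
= 2 - 2*48 - 14
= 2 - 96 - 14 = -108

-108


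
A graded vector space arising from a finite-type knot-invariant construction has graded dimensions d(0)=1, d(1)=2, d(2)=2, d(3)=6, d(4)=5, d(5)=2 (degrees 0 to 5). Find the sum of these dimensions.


Total dimension = d(0) + d(1) + ... + d(5)
= 1 + 2 + 2 + 6 + 5 + 2
= 18

18


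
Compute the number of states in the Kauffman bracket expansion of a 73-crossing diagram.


Each crossing contributes 2 choices (A-smoothing or B-smoothing).
Total states = 2^73 = 9444732965739290427392

9444732965739290427392


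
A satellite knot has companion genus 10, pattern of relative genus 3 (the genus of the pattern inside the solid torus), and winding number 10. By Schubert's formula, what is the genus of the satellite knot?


Schubert: g(satellite) = g_rel(pattern) + |winding| * g(companion),
where g_rel(pattern) is the genus of the pattern relative to the solid torus.
= 3 + 10 * 10
= 3 + 100 = 103

103


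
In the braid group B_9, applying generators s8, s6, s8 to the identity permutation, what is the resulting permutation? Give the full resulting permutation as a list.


Starting with identity [1, 2, 3, 4, 5, 6, 7, 8, 9].
Apply generators in sequence:
  After s8: [1, 2, 3, 4, 5, 6, 7, 9, 8]
  After s6: [1, 2, 3, 4, 5, 7, 6, 9, 8]
  After s8: [1, 2, 3, 4, 5, 7, 6, 8, 9]
Final permutation: [1, 2, 3, 4, 5, 7, 6, 8, 9]

[1, 2, 3, 4, 5, 7, 6, 8, 9]


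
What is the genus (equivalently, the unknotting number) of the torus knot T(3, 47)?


For a torus knot T(p,q), both the unknotting number and genus equal (p-1)(q-1)/2.
= (3-1)(47-1)/2
= 2*46/2
= 92/2 = 46

46


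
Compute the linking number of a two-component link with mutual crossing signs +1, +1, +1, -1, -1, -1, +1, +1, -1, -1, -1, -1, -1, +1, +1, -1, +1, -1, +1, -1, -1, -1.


Step 1: Count positive crossings: 9
Step 2: Count negative crossings: 13
Step 3: Sum of signs = 9 - 13 = -4
Step 4: Linking number = sum/2 = -4/2 = -2

-2


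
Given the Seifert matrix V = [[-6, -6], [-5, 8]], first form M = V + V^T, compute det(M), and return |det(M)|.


Step 1: Form V + V^T where V = [[-6, -6], [-5, 8]]
  V^T = [[-6, -5], [-6, 8]]
  V + V^T = [[-12, -11], [-11, 16]]
Step 2: det(V + V^T) = (-12)*16 - (-11)*(-11)
  = -192 - 121 = -313
Step 3: Knot determinant = |det(V + V^T)| = |-313| = 313

313


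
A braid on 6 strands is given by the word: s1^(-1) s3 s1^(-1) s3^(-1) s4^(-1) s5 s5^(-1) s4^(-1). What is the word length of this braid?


The word length counts the number of generators (including inverses).
Listing each generator: s1^(-1), s3, s1^(-1), s3^(-1), s4^(-1), s5, s5^(-1), s4^(-1)
There are 8 generators in this braid word.

8


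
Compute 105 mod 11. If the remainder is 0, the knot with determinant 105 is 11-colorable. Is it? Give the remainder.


Step 1: A knot is p-colorable if and only if p divides its determinant.
Step 2: Compute 105 mod 11.
105 = 9 * 11 + 6
Step 3: 105 mod 11 = 6
Step 4: The knot is 11-colorable: no

6


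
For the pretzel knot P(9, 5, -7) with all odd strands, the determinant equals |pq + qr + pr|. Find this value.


Step 1: Compute pq + qr + pr.
pq = 9*5 = 45
qr = 5*(-7) = -35
pr = 9*(-7) = -63
pq + qr + pr = 45 + (-35) + (-63) = -53
Step 2: Take absolute value.
det(P(9,5,-7)) = |-53| = 53

53


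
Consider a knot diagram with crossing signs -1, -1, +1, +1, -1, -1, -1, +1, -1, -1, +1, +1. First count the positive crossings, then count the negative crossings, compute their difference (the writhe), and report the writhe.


Step 1: Count positive crossings (+1).
Positive crossings: 5
Step 2: Count negative crossings (-1).
Negative crossings: 7
Step 3: Writhe = (positive) - (negative)
w = 5 - 7 = -2
Step 4: |w| = 2, and w is negative

-2


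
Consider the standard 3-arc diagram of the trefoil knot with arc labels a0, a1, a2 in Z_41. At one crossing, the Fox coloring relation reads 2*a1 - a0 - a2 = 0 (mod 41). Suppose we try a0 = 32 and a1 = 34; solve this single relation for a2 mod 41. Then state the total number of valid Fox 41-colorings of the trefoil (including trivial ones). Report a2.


Step 1: Apply the given crossing relation 2*a1 - a0 - a2 = 0 (mod 41).
  a2 = 2*a1 - a0 mod 41
  a2 = 2*34 - 32 mod 41
  a2 = 68 - 32 mod 41
  a2 = 36 mod 41 = 36
Step 2: The trefoil has determinant 3.
  Number of Fox p-colorings (p prime) is p^2 if p = 3, else p.
  Since 41 does not divide 3, only trivial (constant) colorings exist.
  (So the trial a0 = 32, a1 = 34 with a0 != a1 does NOT extend to a valid coloring of the whole trefoil: the other two crossing relations require 3*(a1 - a0) = 0 (mod 41), which fails.)
  Total colorings = 41
Step 3: a2 = 36, total Fox 41-colorings = 41

36


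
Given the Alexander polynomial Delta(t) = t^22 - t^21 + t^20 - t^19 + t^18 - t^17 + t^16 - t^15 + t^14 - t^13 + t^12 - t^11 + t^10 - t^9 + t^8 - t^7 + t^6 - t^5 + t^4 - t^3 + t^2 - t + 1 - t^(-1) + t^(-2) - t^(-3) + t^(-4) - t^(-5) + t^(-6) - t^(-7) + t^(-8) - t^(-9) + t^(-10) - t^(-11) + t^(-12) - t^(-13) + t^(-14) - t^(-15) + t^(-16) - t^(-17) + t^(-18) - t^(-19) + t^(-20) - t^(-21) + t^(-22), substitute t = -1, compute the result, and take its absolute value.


Step 1: The polynomial has 45 terms with alternating signs, exponents from 22 down to -22.
Step 2: Substitute t = -1. The i-th term has coefficient (-1)^i and exponent (m-i),
  so its value is (-1)^i * (-1)^(m-i) = (-1)^m = 1 for every i.
Step 3: All 45 terms equal 1, so Delta(-1) = 45 * (1) = 45
Step 4: |Delta(-1)| = 45

45


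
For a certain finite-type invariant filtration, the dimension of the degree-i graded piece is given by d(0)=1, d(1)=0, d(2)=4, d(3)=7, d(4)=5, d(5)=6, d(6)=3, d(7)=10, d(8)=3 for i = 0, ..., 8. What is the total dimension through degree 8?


Total dimension = d(0) + d(1) + ... + d(8)
= 1 + 0 + 4 + 7 + 5 + 6 + 3 + 10 + 3
= 39

39


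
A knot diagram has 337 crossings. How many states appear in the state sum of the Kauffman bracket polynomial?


Each crossing contributes 2 choices (A-smoothing or B-smoothing).
Total states = 2^337 = 279968092772225526319680285071055534765205687154331191862498637620473983897520118172609686658950889472

279968092772225526319680285071055534765205687154331191862498637620473983897520118172609686658950889472


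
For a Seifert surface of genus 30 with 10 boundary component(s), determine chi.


chi = 2 - 2g - b
= 2 - 2*30 - 10
= 2 - 60 - 10 = -68

-68


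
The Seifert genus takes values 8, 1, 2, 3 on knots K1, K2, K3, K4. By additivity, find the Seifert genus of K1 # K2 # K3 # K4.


The Seifert genus is additive under connected sum.
Seifert genus(K1 # K2 # K3 # K4) = (8) + (1) + (2) + (3)
= 14

14


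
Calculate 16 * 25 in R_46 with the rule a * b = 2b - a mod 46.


16 * 25 = 2*25 - 16 mod 46
= 50 - 16 mod 46
= 34 mod 46 = 34

34


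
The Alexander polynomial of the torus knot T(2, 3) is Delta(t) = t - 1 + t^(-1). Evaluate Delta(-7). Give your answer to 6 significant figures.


Substituting t = -7 into Delta(t) = t - 1 + t^(-1):
Term values: (-7) + (-1) + (-0.142857)
Sum = -8.142857143
Rounded to 6 significant figures: -8.14286

-8.14286


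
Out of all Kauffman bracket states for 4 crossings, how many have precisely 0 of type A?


We choose which 0 of 4 crossings get A-smoothings.
C(4, 0) = 4! / (0! * 4!)
= 1

1


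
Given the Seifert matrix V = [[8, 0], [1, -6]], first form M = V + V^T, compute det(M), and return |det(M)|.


Step 1: Form V + V^T where V = [[8, 0], [1, -6]]
  V^T = [[8, 1], [0, -6]]
  V + V^T = [[16, 1], [1, -12]]
Step 2: det(V + V^T) = 16*(-12) - 1*1
  = -192 - 1 = -193
Step 3: Knot determinant = |det(V + V^T)| = |-193| = 193

193


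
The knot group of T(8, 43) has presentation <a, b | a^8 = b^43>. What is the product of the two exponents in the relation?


The relation is a^8 = b^43.
Product of exponents = 8 * 43
= 344

344


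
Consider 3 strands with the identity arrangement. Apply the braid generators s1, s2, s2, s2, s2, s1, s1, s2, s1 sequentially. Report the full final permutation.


Starting with identity [1, 2, 3].
Apply generators in sequence:
  After s1: [2, 1, 3]
  After s2: [2, 3, 1]
  After s2: [2, 1, 3]
  After s2: [2, 3, 1]
  After s2: [2, 1, 3]
  After s1: [1, 2, 3]
  After s1: [2, 1, 3]
  After s2: [2, 3, 1]
  After s1: [3, 2, 1]
Final permutation: [3, 2, 1]

[3, 2, 1]


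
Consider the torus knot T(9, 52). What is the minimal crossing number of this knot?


For a torus knot T(p, q) with gcd(p,q)=1,
the crossing number is min(p*(q-1), q*(p-1)).
p*(q-1) = 9*51 = 459
q*(p-1) = 52*8 = 416
min(459, 416) = 416

416


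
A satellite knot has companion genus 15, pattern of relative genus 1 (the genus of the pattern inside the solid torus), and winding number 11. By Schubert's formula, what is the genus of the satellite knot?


Schubert: g(satellite) = g_rel(pattern) + |winding| * g(companion),
where g_rel(pattern) is the genus of the pattern relative to the solid torus.
= 1 + 11 * 15
= 1 + 165 = 166

166


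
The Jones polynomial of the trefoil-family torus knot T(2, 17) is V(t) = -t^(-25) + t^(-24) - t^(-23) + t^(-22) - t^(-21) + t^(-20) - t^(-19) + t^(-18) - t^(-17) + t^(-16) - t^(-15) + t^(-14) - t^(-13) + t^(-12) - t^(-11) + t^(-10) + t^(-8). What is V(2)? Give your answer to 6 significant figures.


Substituting t = 2 into V(t) = -t^(-25) + t^(-24) - t^(-23) + t^(-22) - t^(-21) + t^(-20) - t^(-19) + t^(-18) - t^(-17) + t^(-16) - t^(-15) + t^(-14) - t^(-13) + t^(-12) - t^(-11) + t^(-10) + t^(-8):
  (-)t^(-25) = -2.98023e-08
  (+)t^(-24) = 5.96046e-08
  (-)t^(-23) = -1.19209e-07
  (+)t^(-22) = 2.38419e-07
  (-)t^(-21) = -4.76837e-07
  (+)t^(-20) = 9.53674e-07
  (-)t^(-19) = -1.90735e-06
  (+)t^(-18) = 3.8147e-06
  (-)t^(-17) = -7.62939e-06
  (+)t^(-16) = 1.52588e-05
  (-)t^(-15) = -3.05176e-05
  (+)t^(-14) = 6.10352e-05
  (-)t^(-13) = -0.00012207
  (+)t^(-12) = 0.000244141
  (-)t^(-11) = -0.000488281
  (+)t^(-10) = 0.000976562
  (+)t^(-8) = 0.00390625
Sum = (-2.98023e-08) + (5.96046e-08) + (-1.19209e-07) + (2.38419e-07) + (-4.76837e-07) + (9.53674e-07) + (-1.90735e-06) + (3.8147e-06) + (-7.62939e-06) + (1.52588e-05) + (-3.05176e-05) + (6.10352e-05) + (-0.00012207) + (0.000244141) + (-0.000488281) + (0.000976562) + (0.00390625)
= 0.004557281733
Rounded to 6 significant figures: 0.00455728

0.00455728


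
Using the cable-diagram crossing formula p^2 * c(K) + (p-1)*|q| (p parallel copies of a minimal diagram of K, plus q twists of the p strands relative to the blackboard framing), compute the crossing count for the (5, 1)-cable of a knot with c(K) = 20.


Step 1: Each of the c(K) crossings of the companion diagram becomes p*p = p^2 crossings among the p parallel strands, and each of the |q| twists s_1 s_2 ... s_(p-1) adds (p-1) crossings.
  Crossings = p^2 * c(K) + (p-1)*|q|
Step 2: = 5^2 * 20 + (5-1)*1
Step 3: = 25*20 + 4*1
Step 4: = 500 + 4 = 504

504


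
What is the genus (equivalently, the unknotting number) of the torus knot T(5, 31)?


For a torus knot T(p,q), both the unknotting number and genus equal (p-1)(q-1)/2.
= (5-1)(31-1)/2
= 4*30/2
= 120/2 = 60

60


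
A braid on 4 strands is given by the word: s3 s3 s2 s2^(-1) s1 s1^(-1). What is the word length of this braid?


The word length counts the number of generators (including inverses).
Listing each generator: s3, s3, s2, s2^(-1), s1, s1^(-1)
There are 6 generators in this braid word.

6


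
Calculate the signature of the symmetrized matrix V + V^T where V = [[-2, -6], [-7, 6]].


Step 1: V + V^T = [[-4, -13], [-13, 12]]
Step 2: trace = 8, det = -217
Step 3: Discriminant = 8^2 - 4*(-217) = 932
Step 4: Eigenvalues: 19.2643, -11.2643
Step 5: Signature = (# positive eigenvalues) - (# negative eigenvalues) = 0

0


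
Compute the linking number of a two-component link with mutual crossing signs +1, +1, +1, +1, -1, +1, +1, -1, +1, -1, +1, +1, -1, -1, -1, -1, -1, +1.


Step 1: Count positive crossings: 10
Step 2: Count negative crossings: 8
Step 3: Sum of signs = 10 - 8 = 2
Step 4: Linking number = sum/2 = 2/2 = 1

1


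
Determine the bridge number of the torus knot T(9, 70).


The bridge number of T(p,q) is min(p,q).
min(9, 70) = 9

9


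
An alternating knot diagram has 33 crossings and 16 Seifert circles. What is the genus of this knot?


For alternating knots, g = (c - s + 1)/2.
= (33 - 16 + 1)/2
= 18/2 = 9

9


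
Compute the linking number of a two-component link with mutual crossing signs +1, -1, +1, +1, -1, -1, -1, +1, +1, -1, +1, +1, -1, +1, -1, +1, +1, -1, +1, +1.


Step 1: Count positive crossings: 12
Step 2: Count negative crossings: 8
Step 3: Sum of signs = 12 - 8 = 4
Step 4: Linking number = sum/2 = 4/2 = 2

2


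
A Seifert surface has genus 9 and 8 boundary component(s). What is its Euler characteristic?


chi = 2 - 2g - b
= 2 - 2*9 - 8
= 2 - 18 - 8 = -24

-24


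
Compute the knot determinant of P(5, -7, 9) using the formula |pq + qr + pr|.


Step 1: Compute pq + qr + pr.
pq = 5*(-7) = -35
qr = (-7)*9 = -63
pr = 5*9 = 45
pq + qr + pr = -35 + (-63) + 45 = -53
Step 2: Take absolute value.
det(P(5,-7,9)) = |-53| = 53

53


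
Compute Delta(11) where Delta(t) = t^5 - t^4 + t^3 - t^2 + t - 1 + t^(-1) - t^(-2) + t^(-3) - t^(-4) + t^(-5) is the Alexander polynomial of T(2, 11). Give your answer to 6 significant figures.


Substituting t = 11 into Delta(t) = t^5 - t^4 + t^3 - t^2 + t - 1 + t^(-1) - t^(-2) + t^(-3) - t^(-4) + t^(-5):
Term values: (161051) + (-14641) + (1331) + (-121) + (11) + (-1) + (0.0909091) + (-0.00826446) + (0.000751315) + (-6.83013e-05) + (6.20921e-06)
Sum = 147630.0833
Rounded to 6 significant figures: 147630

147630


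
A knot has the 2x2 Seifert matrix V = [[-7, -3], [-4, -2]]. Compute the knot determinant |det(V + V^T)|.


Step 1: Form V + V^T where V = [[-7, -3], [-4, -2]]
  V^T = [[-7, -4], [-3, -2]]
  V + V^T = [[-14, -7], [-7, -4]]
Step 2: det(V + V^T) = (-14)*(-4) - (-7)*(-7)
  = 56 - 49 = 7
Step 3: Knot determinant = |det(V + V^T)| = |7| = 7

7


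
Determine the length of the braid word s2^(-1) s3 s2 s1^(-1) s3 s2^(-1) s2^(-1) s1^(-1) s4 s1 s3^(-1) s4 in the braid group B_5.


The word length counts the number of generators (including inverses).
Listing each generator: s2^(-1), s3, s2, s1^(-1), s3, s2^(-1), s2^(-1), s1^(-1), s4, s1, s3^(-1), s4
There are 12 generators in this braid word.

12


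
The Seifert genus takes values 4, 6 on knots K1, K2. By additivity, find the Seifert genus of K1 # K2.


The Seifert genus is additive under connected sum.
Seifert genus(K1 # K2) = (4) + (6)
= 10

10


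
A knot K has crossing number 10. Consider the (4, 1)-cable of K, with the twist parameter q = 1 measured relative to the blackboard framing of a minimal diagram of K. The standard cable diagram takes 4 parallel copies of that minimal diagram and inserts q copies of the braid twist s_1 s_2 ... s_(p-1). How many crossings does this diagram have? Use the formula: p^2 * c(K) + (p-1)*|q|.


Step 1: Each of the c(K) crossings of the companion diagram becomes p*p = p^2 crossings among the p parallel strands, and each of the |q| twists s_1 s_2 ... s_(p-1) adds (p-1) crossings.
  Crossings = p^2 * c(K) + (p-1)*|q|
Step 2: = 4^2 * 10 + (4-1)*1
Step 3: = 16*10 + 3*1
Step 4: = 160 + 3 = 163

163


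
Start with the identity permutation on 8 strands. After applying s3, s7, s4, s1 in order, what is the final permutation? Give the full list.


Starting with identity [1, 2, 3, 4, 5, 6, 7, 8].
Apply generators in sequence:
  After s3: [1, 2, 4, 3, 5, 6, 7, 8]
  After s7: [1, 2, 4, 3, 5, 6, 8, 7]
  After s4: [1, 2, 4, 5, 3, 6, 8, 7]
  After s1: [2, 1, 4, 5, 3, 6, 8, 7]
Final permutation: [2, 1, 4, 5, 3, 6, 8, 7]

[2, 1, 4, 5, 3, 6, 8, 7]


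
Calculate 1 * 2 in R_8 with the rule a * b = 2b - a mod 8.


1 * 2 = 2*2 - 1 mod 8
= 4 - 1 mod 8
= 3 mod 8 = 3

3


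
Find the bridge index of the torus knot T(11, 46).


The bridge number of T(p,q) is min(p,q).
min(11, 46) = 11

11


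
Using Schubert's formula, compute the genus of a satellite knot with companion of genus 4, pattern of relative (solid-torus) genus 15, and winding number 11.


Schubert: g(satellite) = g_rel(pattern) + |winding| * g(companion),
where g_rel(pattern) is the genus of the pattern relative to the solid torus.
= 15 + 11 * 4
= 15 + 44 = 59

59


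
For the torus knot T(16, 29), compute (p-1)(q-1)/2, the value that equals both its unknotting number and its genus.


For a torus knot T(p,q), both the unknotting number and genus equal (p-1)(q-1)/2.
= (16-1)(29-1)/2
= 15*28/2
= 420/2 = 210

210


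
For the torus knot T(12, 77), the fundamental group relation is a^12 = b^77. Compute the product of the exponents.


The relation is a^12 = b^77.
Product of exponents = 12 * 77
= 924

924


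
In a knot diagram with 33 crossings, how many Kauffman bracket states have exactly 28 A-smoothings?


We choose which 28 of 33 crossings get A-smoothings.
C(33, 28) = 33! / (28! * 5!)
= 237336

237336


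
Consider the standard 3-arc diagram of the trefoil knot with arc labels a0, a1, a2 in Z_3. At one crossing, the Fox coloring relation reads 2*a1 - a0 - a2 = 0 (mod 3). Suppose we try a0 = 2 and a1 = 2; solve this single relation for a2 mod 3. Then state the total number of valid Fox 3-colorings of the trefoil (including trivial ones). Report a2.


Step 1: Apply the given crossing relation 2*a1 - a0 - a2 = 0 (mod 3).
  a2 = 2*a1 - a0 mod 3
  a2 = 2*2 - 2 mod 3
  a2 = 4 - 2 mod 3
  a2 = 2 mod 3 = 2
Step 2: The trefoil has determinant 3.
  Number of Fox p-colorings (p prime) is p^2 if p = 3, else p.
  Since p = 3 divides det = 3, the trefoil is 3-colorable.
  (Indeed for p = 3 any choice of a0, a1 extends to a valid coloring; the trial (a0, a1, a2) = (2, 2, 2) satisfies all three crossing relations.)
  Total colorings = 3^2 = 9
Step 3: a2 = 2, total Fox 3-colorings = 9

2


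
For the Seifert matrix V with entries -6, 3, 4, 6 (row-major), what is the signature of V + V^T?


Step 1: V + V^T = [[-12, 7], [7, 12]]
Step 2: trace = 0, det = -193
Step 3: Discriminant = 0^2 - 4*(-193) = 772
Step 4: Eigenvalues: 13.8924, -13.8924
Step 5: Signature = (# positive eigenvalues) - (# negative eigenvalues) = 0

0


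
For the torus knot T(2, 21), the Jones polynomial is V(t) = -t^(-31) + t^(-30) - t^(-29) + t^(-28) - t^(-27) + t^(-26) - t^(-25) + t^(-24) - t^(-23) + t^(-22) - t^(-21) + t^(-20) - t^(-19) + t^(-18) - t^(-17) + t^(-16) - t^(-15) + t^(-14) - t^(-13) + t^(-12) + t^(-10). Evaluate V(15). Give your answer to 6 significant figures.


Substituting t = 15 into V(t) = -t^(-31) + t^(-30) - t^(-29) + t^(-28) - t^(-27) + t^(-26) - t^(-25) + t^(-24) - t^(-23) + t^(-22) - t^(-21) + t^(-20) - t^(-19) + t^(-18) - t^(-17) + t^(-16) - t^(-15) + t^(-14) - t^(-13) + t^(-12) + t^(-10):
  (-)t^(-31) = -3.47673e-37
  (+)t^(-30) = 5.2151e-36
  (-)t^(-29) = -7.82264e-35
  (+)t^(-28) = 1.1734e-33
  (-)t^(-27) = -1.76009e-32
  (+)t^(-26) = 2.64014e-31
  (-)t^(-25) = -3.96021e-30
  (+)t^(-24) = 5.94032e-29
  (-)t^(-23) = -8.91048e-28
  (+)t^(-22) = 1.33657e-26
  (-)t^(-21) = -2.00486e-25
  (+)t^(-20) = 3.00729e-24
  (-)t^(-19) = -4.51093e-23
  (+)t^(-18) = 6.76639e-22
  (-)t^(-17) = -1.01496e-20
  (+)t^(-16) = 1.52244e-19
  (-)t^(-15) = -2.28366e-18
  (+)t^(-14) = 3.42549e-17
  (-)t^(-13) = -5.13823e-16
  (+)t^(-12) = 7.70735e-15
  (+)t^(-10) = 1.73415e-12
Sum = (-3.47673e-37) + (5.2151e-36) + (-7.82264e-35) + (1.1734e-33) + (-1.76009e-32) + (2.64014e-31) + (-3.96021e-30) + (5.94032e-29) + (-8.91048e-28) + (1.33657e-26) + (-2.00486e-25) + (3.00729e-24) + (-4.51093e-23) + (6.76639e-22) + (-1.01496e-20) + (1.52244e-19) + (-2.28366e-18) + (3.42549e-17) + (-5.13823e-16) + (7.70735e-15) + (1.73415e-12)
= 1.741378629e-12
Rounded to 6 significant figures: 1.74138e-12

1.74138e-12


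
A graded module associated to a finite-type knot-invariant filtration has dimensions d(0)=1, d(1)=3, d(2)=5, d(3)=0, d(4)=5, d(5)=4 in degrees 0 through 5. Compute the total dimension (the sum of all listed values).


Total dimension = d(0) + d(1) + ... + d(5)
= 1 + 3 + 5 + 0 + 5 + 4
= 18

18


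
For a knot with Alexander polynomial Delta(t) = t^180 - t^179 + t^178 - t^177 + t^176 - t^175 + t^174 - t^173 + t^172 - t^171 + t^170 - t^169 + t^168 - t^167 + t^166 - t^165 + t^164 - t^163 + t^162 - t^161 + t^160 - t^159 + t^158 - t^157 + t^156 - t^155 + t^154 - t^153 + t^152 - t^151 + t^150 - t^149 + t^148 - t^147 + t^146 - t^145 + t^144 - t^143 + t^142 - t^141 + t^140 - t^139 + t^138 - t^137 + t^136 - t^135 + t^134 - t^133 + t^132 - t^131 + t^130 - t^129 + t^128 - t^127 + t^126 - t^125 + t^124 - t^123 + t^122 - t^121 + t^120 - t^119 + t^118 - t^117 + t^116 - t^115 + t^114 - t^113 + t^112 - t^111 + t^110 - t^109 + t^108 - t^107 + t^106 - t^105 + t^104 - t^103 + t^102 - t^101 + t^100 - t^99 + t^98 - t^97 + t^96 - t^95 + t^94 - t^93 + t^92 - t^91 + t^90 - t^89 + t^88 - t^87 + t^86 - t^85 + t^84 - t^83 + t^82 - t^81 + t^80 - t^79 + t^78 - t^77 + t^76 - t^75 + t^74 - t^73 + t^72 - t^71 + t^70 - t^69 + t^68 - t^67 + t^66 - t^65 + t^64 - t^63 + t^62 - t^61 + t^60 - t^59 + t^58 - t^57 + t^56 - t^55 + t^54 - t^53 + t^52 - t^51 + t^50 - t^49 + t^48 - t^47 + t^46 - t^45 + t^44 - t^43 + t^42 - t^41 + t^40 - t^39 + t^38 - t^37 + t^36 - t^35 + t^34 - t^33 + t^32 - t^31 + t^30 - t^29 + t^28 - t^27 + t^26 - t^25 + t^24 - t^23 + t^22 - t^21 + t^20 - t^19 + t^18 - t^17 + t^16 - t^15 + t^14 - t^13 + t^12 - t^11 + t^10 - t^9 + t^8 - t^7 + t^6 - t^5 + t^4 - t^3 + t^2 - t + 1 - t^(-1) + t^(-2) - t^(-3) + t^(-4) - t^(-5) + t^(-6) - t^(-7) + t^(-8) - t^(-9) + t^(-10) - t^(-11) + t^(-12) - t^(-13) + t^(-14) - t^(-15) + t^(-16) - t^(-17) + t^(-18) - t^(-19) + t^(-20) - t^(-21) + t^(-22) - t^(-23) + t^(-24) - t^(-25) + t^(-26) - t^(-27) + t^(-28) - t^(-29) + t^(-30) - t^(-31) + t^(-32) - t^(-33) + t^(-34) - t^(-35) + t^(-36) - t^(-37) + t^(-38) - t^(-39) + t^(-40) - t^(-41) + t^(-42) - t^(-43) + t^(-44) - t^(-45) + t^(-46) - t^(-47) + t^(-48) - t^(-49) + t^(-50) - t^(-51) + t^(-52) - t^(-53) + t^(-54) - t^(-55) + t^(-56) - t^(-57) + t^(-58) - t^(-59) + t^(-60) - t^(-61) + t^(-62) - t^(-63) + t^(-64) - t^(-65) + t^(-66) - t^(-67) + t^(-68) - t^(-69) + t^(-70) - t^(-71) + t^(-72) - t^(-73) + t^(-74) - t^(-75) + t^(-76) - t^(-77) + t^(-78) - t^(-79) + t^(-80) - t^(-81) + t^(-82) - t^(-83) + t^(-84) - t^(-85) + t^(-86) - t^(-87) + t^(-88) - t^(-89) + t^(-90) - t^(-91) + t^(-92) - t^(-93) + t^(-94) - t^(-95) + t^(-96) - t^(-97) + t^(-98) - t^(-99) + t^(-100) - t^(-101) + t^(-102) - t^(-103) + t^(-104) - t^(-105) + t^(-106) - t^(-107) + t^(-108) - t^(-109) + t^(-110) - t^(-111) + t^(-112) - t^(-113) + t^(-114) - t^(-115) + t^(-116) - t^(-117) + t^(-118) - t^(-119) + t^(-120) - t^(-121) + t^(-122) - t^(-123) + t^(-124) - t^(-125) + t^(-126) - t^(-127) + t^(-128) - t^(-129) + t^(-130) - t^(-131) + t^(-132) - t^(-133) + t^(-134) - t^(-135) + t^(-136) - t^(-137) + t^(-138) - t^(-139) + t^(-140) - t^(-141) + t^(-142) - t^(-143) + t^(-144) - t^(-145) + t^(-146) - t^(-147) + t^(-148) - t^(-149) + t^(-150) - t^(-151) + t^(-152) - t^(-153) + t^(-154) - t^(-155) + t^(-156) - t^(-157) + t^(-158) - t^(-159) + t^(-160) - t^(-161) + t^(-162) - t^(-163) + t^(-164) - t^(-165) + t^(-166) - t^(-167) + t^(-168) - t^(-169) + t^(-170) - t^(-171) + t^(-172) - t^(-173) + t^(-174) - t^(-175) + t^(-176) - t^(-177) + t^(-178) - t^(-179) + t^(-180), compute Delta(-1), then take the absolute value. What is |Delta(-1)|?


Step 1: The polynomial has 361 terms with alternating signs, exponents from 180 down to -180.
Step 2: Substitute t = -1. The i-th term has coefficient (-1)^i and exponent (m-i),
  so its value is (-1)^i * (-1)^(m-i) = (-1)^m = 1 for every i.
Step 3: All 361 terms equal 1, so Delta(-1) = 361 * (1) = 361
Step 4: |Delta(-1)| = 361

361


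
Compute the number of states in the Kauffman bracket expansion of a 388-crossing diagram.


Each crossing contributes 2 choices (A-smoothing or B-smoothing).
Total states = 2^388 = 630432099142311667396464641602297820881275828327447146687172694467931548343955369782628260078158650252906047844909056

630432099142311667396464641602297820881275828327447146687172694467931548343955369782628260078158650252906047844909056


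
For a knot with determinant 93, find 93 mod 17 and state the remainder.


Step 1: A knot is p-colorable if and only if p divides its determinant.
Step 2: Compute 93 mod 17.
93 = 5 * 17 + 8
Step 3: 93 mod 17 = 8
Step 4: The knot is 17-colorable: no

8


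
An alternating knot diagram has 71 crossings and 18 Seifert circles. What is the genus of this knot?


For alternating knots, g = (c - s + 1)/2.
= (71 - 18 + 1)/2
= 54/2 = 27

27


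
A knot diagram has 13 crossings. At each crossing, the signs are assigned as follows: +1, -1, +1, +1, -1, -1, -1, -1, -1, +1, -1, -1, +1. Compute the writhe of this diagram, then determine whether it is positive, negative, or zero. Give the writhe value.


Step 1: Count positive crossings (+1).
Positive crossings: 5
Step 2: Count negative crossings (-1).
Negative crossings: 8
Step 3: Writhe = (positive) - (negative)
w = 5 - 8 = -3
Step 4: |w| = 3, and w is negative

-3


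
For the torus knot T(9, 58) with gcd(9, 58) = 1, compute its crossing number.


For a torus knot T(p, q) with gcd(p,q)=1,
the crossing number is min(p*(q-1), q*(p-1)).
p*(q-1) = 9*57 = 513
q*(p-1) = 58*8 = 464
min(513, 464) = 464

464


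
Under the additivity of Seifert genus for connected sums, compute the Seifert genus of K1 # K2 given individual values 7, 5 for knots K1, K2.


The Seifert genus is additive under connected sum.
Seifert genus(K1 # K2) = (7) + (5)
= 12

12


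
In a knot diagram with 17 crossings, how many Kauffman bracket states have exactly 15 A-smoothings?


We choose which 15 of 17 crossings get A-smoothings.
C(17, 15) = 17! / (15! * 2!)
= 136

136


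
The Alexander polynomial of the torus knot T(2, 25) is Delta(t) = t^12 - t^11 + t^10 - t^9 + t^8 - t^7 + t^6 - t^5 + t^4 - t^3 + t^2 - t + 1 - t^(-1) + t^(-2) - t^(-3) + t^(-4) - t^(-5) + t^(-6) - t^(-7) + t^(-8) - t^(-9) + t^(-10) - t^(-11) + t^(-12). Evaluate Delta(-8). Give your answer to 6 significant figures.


Substituting t = -8 into Delta(t) = t^12 - t^11 + t^10 - t^9 + t^8 - t^7 + t^6 - t^5 + t^4 - t^3 + t^2 - t + 1 - t^(-1) + t^(-2) - t^(-3) + t^(-4) - t^(-5) + t^(-6) - t^(-7) + t^(-8) - t^(-9) + t^(-10) - t^(-11) + t^(-12):
Term values: (68719476736) + (8589934592) + (1073741824) + (134217728) + (16777216) + (2097152) + (262144) + (32768) + (4096) + (512) + (64) + (8) + (1) + (0.125) + (0.015625) + (0.00195312) + (0.000244141) + (3.05176e-05) + (3.8147e-06) + (4.76837e-07) + (5.96046e-08) + (7.45058e-09) + (9.31323e-10) + (1.16415e-10) + (1.45519e-11)
Sum = 7.853654484e+10
Rounded to 6 significant figures: 7.85365e+10

7.85365e+10


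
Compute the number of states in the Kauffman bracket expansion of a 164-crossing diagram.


Each crossing contributes 2 choices (A-smoothing or B-smoothing).
Total states = 2^164 = 23384026197294446691258957323460528314494920687616

23384026197294446691258957323460528314494920687616


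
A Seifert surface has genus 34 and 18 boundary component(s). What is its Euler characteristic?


chi = 2 - 2g - b
= 2 - 2*34 - 18
= 2 - 68 - 18 = -84

-84


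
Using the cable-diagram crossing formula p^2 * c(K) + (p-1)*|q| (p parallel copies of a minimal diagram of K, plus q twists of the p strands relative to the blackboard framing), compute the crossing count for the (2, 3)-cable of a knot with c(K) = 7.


Step 1: Each of the c(K) crossings of the companion diagram becomes p*p = p^2 crossings among the p parallel strands, and each of the |q| twists s_1 s_2 ... s_(p-1) adds (p-1) crossings.
  Crossings = p^2 * c(K) + (p-1)*|q|
Step 2: = 2^2 * 7 + (2-1)*3
Step 3: = 4*7 + 1*3
Step 4: = 28 + 3 = 31

31


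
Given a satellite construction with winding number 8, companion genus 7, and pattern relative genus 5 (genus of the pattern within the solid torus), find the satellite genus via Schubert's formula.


Schubert: g(satellite) = g_rel(pattern) + |winding| * g(companion),
where g_rel(pattern) is the genus of the pattern relative to the solid torus.
= 5 + 8 * 7
= 5 + 56 = 61

61


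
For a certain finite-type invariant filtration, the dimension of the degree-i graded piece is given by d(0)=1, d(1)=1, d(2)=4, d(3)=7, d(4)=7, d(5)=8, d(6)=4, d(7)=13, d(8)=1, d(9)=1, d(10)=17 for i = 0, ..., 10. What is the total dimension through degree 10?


Total dimension = d(0) + d(1) + ... + d(10)
= 1 + 1 + 4 + 7 + 7 + 8 + 4 + 13 + 1 + 1 + 17
= 64

64


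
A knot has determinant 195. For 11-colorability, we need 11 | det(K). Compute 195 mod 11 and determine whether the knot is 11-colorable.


Step 1: A knot is p-colorable if and only if p divides its determinant.
Step 2: Compute 195 mod 11.
195 = 17 * 11 + 8
Step 3: 195 mod 11 = 8
Step 4: The knot is 11-colorable: no

8


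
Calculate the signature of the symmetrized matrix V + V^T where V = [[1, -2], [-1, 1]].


Step 1: V + V^T = [[2, -3], [-3, 2]]
Step 2: trace = 4, det = -5
Step 3: Discriminant = 4^2 - 4*(-5) = 36
Step 4: Eigenvalues: 5, -1
Step 5: Signature = (# positive eigenvalues) - (# negative eigenvalues) = 0

0


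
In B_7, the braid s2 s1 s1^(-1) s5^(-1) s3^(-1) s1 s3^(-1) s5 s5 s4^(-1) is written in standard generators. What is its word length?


The word length counts the number of generators (including inverses).
Listing each generator: s2, s1, s1^(-1), s5^(-1), s3^(-1), s1, s3^(-1), s5, s5, s4^(-1)
There are 10 generators in this braid word.

10


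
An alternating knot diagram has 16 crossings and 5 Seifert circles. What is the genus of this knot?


For alternating knots, g = (c - s + 1)/2.
= (16 - 5 + 1)/2
= 12/2 = 6

6


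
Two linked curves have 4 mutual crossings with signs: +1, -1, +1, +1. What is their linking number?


Step 1: Count positive crossings: 3
Step 2: Count negative crossings: 1
Step 3: Sum of signs = 3 - 1 = 2
Step 4: Linking number = sum/2 = 2/2 = 1

1


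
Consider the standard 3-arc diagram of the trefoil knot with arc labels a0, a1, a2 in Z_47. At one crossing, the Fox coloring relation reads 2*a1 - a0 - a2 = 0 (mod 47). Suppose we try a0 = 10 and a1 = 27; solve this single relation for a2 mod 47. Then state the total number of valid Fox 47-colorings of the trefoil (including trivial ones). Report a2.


Step 1: Apply the given crossing relation 2*a1 - a0 - a2 = 0 (mod 47).
  a2 = 2*a1 - a0 mod 47
  a2 = 2*27 - 10 mod 47
  a2 = 54 - 10 mod 47
  a2 = 44 mod 47 = 44
Step 2: The trefoil has determinant 3.
  Number of Fox p-colorings (p prime) is p^2 if p = 3, else p.
  Since 47 does not divide 3, only trivial (constant) colorings exist.
  (So the trial a0 = 10, a1 = 27 with a0 != a1 does NOT extend to a valid coloring of the whole trefoil: the other two crossing relations require 3*(a1 - a0) = 0 (mod 47), which fails.)
  Total colorings = 47
Step 3: a2 = 44, total Fox 47-colorings = 47

44


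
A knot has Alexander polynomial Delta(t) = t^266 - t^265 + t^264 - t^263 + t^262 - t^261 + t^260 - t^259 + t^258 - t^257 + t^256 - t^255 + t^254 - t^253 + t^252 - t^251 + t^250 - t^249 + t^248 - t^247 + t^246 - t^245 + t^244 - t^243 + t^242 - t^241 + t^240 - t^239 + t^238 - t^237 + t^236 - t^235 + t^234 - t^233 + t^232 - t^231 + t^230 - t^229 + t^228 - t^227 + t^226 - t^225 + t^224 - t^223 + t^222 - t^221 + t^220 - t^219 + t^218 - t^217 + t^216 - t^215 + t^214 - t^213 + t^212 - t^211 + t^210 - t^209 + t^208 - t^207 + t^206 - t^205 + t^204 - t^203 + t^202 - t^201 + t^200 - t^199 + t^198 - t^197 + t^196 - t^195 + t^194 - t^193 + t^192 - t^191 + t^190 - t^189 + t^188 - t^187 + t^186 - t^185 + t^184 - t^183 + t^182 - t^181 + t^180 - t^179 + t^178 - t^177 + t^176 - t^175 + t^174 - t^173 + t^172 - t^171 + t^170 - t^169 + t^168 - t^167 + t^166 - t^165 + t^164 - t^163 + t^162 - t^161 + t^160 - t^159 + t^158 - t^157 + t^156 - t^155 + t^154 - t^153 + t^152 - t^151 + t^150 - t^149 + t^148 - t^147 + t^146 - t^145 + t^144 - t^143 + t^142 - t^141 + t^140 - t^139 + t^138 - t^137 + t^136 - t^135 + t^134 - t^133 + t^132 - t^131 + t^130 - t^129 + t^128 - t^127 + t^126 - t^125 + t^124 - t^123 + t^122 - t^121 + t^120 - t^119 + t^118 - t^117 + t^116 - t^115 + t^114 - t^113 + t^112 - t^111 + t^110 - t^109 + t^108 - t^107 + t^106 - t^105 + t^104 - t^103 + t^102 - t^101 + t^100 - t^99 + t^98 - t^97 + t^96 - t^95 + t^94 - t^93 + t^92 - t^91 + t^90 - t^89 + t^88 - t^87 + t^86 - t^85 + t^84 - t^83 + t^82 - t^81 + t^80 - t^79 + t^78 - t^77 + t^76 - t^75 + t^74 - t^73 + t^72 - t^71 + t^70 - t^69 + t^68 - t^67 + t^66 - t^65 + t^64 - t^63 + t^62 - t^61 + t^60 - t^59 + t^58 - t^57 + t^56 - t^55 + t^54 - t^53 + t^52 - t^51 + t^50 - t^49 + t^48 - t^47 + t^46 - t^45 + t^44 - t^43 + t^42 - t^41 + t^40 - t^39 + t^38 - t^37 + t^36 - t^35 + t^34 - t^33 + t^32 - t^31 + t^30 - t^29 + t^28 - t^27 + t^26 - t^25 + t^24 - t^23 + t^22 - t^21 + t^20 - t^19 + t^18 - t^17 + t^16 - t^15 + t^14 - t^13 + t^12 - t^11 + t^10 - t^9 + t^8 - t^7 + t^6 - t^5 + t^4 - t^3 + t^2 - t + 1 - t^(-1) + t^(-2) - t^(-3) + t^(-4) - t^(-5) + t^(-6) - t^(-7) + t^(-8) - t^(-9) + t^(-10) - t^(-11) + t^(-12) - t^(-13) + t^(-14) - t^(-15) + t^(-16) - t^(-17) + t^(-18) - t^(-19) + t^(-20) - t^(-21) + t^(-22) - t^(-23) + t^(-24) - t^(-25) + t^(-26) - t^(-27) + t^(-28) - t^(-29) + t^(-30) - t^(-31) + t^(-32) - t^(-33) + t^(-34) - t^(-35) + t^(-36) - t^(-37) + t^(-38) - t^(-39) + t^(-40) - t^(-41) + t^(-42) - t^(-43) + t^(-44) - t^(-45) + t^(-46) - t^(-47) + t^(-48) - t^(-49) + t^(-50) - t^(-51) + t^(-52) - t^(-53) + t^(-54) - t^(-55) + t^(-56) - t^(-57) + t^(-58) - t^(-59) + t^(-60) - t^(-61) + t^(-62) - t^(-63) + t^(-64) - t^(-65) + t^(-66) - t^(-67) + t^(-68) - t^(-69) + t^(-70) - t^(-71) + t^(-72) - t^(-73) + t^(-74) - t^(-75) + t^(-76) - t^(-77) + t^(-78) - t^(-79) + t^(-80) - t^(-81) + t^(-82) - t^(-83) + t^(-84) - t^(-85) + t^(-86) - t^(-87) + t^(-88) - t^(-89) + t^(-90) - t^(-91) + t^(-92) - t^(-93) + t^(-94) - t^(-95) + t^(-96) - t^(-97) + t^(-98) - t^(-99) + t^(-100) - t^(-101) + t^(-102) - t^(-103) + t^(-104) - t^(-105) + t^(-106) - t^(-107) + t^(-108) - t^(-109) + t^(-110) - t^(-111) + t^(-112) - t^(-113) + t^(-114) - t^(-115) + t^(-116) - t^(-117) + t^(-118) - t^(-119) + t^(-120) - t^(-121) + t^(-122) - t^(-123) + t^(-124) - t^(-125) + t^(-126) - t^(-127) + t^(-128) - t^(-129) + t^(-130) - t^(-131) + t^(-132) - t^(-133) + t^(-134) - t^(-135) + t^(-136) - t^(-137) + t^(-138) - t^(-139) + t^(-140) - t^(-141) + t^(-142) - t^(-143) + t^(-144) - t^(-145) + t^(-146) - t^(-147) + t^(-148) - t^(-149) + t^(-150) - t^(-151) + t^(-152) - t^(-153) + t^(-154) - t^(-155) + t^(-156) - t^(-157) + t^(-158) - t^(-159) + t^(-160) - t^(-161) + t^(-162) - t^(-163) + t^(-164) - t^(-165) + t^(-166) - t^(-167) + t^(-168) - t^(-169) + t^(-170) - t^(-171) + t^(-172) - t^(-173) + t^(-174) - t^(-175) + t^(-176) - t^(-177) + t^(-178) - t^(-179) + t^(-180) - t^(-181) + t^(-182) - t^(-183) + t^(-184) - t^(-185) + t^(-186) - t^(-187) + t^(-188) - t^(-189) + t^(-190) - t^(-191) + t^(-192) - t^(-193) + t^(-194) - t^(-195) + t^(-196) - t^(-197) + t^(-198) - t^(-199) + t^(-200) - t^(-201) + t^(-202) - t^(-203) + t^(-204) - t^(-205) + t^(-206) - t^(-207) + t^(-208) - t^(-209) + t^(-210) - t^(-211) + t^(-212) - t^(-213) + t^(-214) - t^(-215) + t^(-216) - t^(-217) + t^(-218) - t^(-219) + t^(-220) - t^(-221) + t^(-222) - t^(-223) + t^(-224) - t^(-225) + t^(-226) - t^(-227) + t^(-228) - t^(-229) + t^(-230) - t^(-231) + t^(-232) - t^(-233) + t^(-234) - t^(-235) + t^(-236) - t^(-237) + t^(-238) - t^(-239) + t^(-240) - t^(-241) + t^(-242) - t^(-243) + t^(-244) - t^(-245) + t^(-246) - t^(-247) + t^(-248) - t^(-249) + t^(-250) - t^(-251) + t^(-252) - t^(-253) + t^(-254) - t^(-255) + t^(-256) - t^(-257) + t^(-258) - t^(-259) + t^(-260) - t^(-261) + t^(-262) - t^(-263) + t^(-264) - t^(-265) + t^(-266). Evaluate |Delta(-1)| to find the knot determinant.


Step 1: The polynomial has 533 terms with alternating signs, exponents from 266 down to -266.
Step 2: Substitute t = -1. The i-th term has coefficient (-1)^i and exponent (m-i),
  so its value is (-1)^i * (-1)^(m-i) = (-1)^m = 1 for every i.
Step 3: All 533 terms equal 1, so Delta(-1) = 533 * (1) = 533
Step 4: |Delta(-1)| = 533

533


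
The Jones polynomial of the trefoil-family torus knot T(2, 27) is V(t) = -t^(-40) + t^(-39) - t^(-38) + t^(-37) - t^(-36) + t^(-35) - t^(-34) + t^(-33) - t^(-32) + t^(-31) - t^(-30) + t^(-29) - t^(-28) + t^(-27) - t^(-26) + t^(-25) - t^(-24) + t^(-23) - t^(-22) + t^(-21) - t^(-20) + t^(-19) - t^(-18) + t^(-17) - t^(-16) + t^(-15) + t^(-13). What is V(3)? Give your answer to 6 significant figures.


Substituting t = 3 into V(t) = -t^(-40) + t^(-39) - t^(-38) + t^(-37) - t^(-36) + t^(-35) - t^(-34) + t^(-33) - t^(-32) + t^(-31) - t^(-30) + t^(-29) - t^(-28) + t^(-27) - t^(-26) + t^(-25) - t^(-24) + t^(-23) - t^(-22) + t^(-21) - t^(-20) + t^(-19) - t^(-18) + t^(-17) - t^(-16) + t^(-15) + t^(-13):
  (-)t^(-40) = -8.22526e-20
  (+)t^(-39) = 2.46758e-19
  (-)t^(-38) = -7.40274e-19
  (+)t^(-37) = 2.22082e-18
  (-)t^(-36) = -6.66246e-18
  (+)t^(-35) = 1.99874e-17
  (-)t^(-34) = -5.99622e-17
  (+)t^(-33) = 1.79887e-16
  (-)t^(-32) = -5.3966e-16
  (+)t^(-31) = 1.61898e-15
  (-)t^(-30) = -4.85694e-15
  (+)t^(-29) = 1.45708e-14
  (-)t^(-28) = -4.37124e-14
  (+)t^(-27) = 1.31137e-13
  (-)t^(-26) = -3.93412e-13
  (+)t^(-25) = 1.18024e-12
  (-)t^(-24) = -3.54071e-12
  (+)t^(-23) = 1.06221e-11
  (-)t^(-22) = -3.18664e-11
  (+)t^(-21) = 9.55991e-11
  (-)t^(-20) = -2.86797e-10
  (+)t^(-19) = 8.60392e-10
  (-)t^(-18) = -2.58117e-09
  (+)t^(-17) = 7.74352e-09
  (-)t^(-16) = -2.32306e-08
  (+)t^(-15) = 6.96917e-08
  (+)t^(-13) = 6.27225e-07
Sum = (-8.22526e-20) + (2.46758e-19) + (-7.40274e-19) + (2.22082e-18) + (-6.66246e-18) + (1.99874e-17) + (-5.99622e-17) + (1.79887e-16) + (-5.3966e-16) + (1.61898e-15) + (-4.85694e-15) + (1.45708e-14) + (-4.37124e-14) + (1.31137e-13) + (-3.93412e-13) + (1.18024e-12) + (-3.54071e-12) + (1.06221e-11) + (-3.18664e-11) + (9.55991e-11) + (-2.86797e-10) + (8.60392e-10) + (-2.58117e-09) + (7.74352e-09) + (-2.32306e-08) + (6.96917e-08) + (6.27225e-07)
= 6.794942639e-07
Rounded to 6 significant figures: 6.79494e-07

6.79494e-07


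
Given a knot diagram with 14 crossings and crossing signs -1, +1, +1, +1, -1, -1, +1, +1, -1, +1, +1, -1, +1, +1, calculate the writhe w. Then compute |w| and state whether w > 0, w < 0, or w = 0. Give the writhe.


Step 1: Count positive crossings (+1).
Positive crossings: 9
Step 2: Count negative crossings (-1).
Negative crossings: 5
Step 3: Writhe = (positive) - (negative)
w = 9 - 5 = 4
Step 4: |w| = 4, and w is positive

4


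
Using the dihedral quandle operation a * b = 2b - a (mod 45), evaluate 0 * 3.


0 * 3 = 2*3 - 0 mod 45
= 6 - 0 mod 45
= 6 mod 45 = 6

6


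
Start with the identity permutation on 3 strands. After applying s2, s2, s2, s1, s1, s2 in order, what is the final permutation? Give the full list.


Starting with identity [1, 2, 3].
Apply generators in sequence:
  After s2: [1, 3, 2]
  After s2: [1, 2, 3]
  After s2: [1, 3, 2]
  After s1: [3, 1, 2]
  After s1: [1, 3, 2]
  After s2: [1, 2, 3]
Final permutation: [1, 2, 3]

[1, 2, 3]


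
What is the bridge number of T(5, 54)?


The bridge number of T(p,q) is min(p,q).
min(5, 54) = 5

5


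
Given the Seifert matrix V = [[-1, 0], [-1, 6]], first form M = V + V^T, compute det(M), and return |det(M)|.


Step 1: Form V + V^T where V = [[-1, 0], [-1, 6]]
  V^T = [[-1, -1], [0, 6]]
  V + V^T = [[-2, -1], [-1, 12]]
Step 2: det(V + V^T) = (-2)*12 - (-1)*(-1)
  = -24 - 1 = -25
Step 3: Knot determinant = |det(V + V^T)| = |-25| = 25

25


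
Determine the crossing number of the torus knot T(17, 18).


For a torus knot T(p, q) with gcd(p,q)=1,
the crossing number is min(p*(q-1), q*(p-1)).
p*(q-1) = 17*17 = 289
q*(p-1) = 18*16 = 288
min(289, 288) = 288

288
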